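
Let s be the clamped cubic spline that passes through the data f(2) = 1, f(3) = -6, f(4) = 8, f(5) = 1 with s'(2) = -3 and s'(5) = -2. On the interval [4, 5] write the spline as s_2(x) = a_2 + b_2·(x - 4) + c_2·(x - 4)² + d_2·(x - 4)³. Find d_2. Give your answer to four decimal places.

16.5333

Let m_i = s''(x_i). Step sizes h_i = 1, 1, 1; slopes of the chords Δ_i = (y_(i+1) - y_i)/h_i = -7, 14, -7.
  1·m_0 + 4·m_1 + 1·m_2 = 6(Δ_1 - Δ_0) = 126
  1·m_1 + 4·m_2 + 1·m_3 = 6(Δ_2 - Δ_1) = -126
Clamped end conditions give two more equations: 2h_0·m_0 + h_0·m_1 = 6(Δ_0 - s'(2)) = -24 and h_2·m_2 + 2h_2·m_3 = 6(s'(5) - Δ_2) = 30.
Solving the tridiagonal system: m_0 = -596/15, m_1 = 832/15, m_2 = -842/15, m_3 = 646/15.
On [4, 5], with s_2(x) = a_2 + b_2·(x - 4) + c_2·(x - 4)² + d_2·(x - 4)³: c_2 = m_2/2 = -421/15, d_2 = (m_3 - m_2)/(6h_2) = 248/15, b_2 = Δ_2 - h_2(2m_2 + m_3)/6 = 68/15.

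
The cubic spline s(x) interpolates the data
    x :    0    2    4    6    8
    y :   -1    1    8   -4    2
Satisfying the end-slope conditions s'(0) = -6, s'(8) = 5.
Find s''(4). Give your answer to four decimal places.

With σ_i denoting the second derivative at x_i, h_i = 2, 2, 2, 2, and Δ_i = (y_(i+1) − y_i)/h_i = 1, 7/2, -6, 3:
  2·σ_0 + 8·σ_1 + 2·σ_2 = 6(Δ_1 - Δ_0) = 15
  2·σ_1 + 8·σ_2 + 2·σ_3 = 6(Δ_2 - Δ_1) = -57
  2·σ_2 + 8·σ_3 + 2·σ_4 = 6(Δ_3 - Δ_2) = 54
Clamped end conditions give two more equations: 2h_0·σ_0 + h_0·σ_1 = 6(Δ_0 - s'(0)) = 42 and h_3·σ_3 + 2h_3·σ_4 = 6(s'(8) - Δ_3) = 12.
Solving the tridiagonal system: σ_0 = 1063/112, σ_1 = 113/56, σ_2 = -161/16, σ_3 = 545/56, σ_4 = -209/112.

-10.0625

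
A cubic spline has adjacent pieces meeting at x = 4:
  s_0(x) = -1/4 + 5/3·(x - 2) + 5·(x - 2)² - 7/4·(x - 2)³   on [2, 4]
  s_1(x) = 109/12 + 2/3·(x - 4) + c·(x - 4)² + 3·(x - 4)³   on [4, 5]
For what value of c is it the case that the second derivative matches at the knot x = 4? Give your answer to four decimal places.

s_0''(x) = 10 - 21/2·(x - 2), so s_0''(4) = -11. On the right, s_1''(4) = 2c, so c = -11/2.

-5.5000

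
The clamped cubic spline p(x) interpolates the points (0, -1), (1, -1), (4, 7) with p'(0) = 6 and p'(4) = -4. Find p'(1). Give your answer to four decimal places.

-0.7500

Let m_i = p''(x_i). Step sizes h_i = 1, 3; slopes of the chords Δ_i = (y_(i+1) - y_i)/h_i = 0, 8/3.
  1·m_0 + 8·m_1 + 3·m_2 = 6(Δ_1 - Δ_0) = 16
Clamped end conditions give two more equations: 2h_0·m_0 + h_0·m_1 = 6(Δ_0 - p'(0)) = -36 and h_1·m_1 + 2h_1·m_2 = 6(p'(4) - Δ_1) = -40.
Solving: m_0 = -45/2, m_1 = 9, m_2 = -67/6.
On [1, 4], p'(x) = b_1 + 2c_1·(x - 1) + 3d_1·(x - 1)² with b_1 = Δ_1 - h_1(2m_1 + m_2)/6 = -3/4, c_1 = m_1/2 = 9/2, d_1 = (m_2 - m_1)/(6h_1) = -121/108. So p'(1) = -3/4.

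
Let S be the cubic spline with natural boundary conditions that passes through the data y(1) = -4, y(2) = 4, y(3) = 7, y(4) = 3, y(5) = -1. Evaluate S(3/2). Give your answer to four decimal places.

Let m_i = S''(x_i). Step sizes h_i = 1, 1, 1, 1; slopes of the chords Δ_i = (y_(i+1) - y_i)/h_i = 8, 3, -4, -4.
  1·m_0 + 4·m_1 + 1·m_2 = 6(Δ_1 - Δ_0) = -30
  1·m_1 + 4·m_2 + 1·m_3 = 6(Δ_2 - Δ_1) = -42
  1·m_2 + 4·m_3 + 1·m_4 = 6(Δ_3 - Δ_2) = 0
Natural end conditions: m_0 = m_4 = 0.
Solving the tridiagonal system: m_0 = 0, m_1 = -141/28, m_2 = -69/7, m_3 = 69/28, m_4 = 0.
On [1, 2], S(t) = -4 + 495/56·(t - 1) + 0·(t - 1)² - 47/56·(t - 1)³.
With (t - 1) = 1/2: S(3/2) = 141/448.

0.3147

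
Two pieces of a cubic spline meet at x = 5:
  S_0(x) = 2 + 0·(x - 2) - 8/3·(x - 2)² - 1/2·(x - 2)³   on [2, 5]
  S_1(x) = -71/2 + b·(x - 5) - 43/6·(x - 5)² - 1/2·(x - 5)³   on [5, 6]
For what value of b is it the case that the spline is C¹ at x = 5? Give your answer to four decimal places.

-29.5000

S_0'(x) = 0 - 16/3·(x - 2) - 3/2·(x - 2)², so S_0'(5) = -59/2. On the right, S_1'(5) = b, so b = -59/2.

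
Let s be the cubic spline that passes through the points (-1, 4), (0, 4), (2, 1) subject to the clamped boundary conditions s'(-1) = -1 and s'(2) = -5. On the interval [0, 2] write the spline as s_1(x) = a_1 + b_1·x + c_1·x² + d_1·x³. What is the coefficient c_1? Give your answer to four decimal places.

Write σ_i for s''(x_i). With h_i = 1, 2 and divided differences Δ_i = 0, -3/2, the continuity of s' gives the tridiagonal system
  1·σ_0 + 6·σ_1 + 2·σ_2 = 6(Δ_1 - Δ_0) = -9
Clamped end conditions give two more equations: 2h_0·σ_0 + h_0·σ_1 = 6(Δ_0 - s'(-1)) = 6 and h_1·σ_1 + 2h_1·σ_2 = 6(s'(2) - Δ_1) = -21.
Solving: σ_0 = 19/6, σ_1 = -1/3, σ_2 = -61/12.
On [0, 2], with s_1(x) = a_1 + b_1·x + c_1·x² + d_1·x³: c_1 = σ_1/2 = -1/6, d_1 = (σ_2 - σ_1)/(6h_1) = -19/48, b_1 = Δ_1 - h_1(2σ_1 + σ_2)/6 = 5/12.

-0.1667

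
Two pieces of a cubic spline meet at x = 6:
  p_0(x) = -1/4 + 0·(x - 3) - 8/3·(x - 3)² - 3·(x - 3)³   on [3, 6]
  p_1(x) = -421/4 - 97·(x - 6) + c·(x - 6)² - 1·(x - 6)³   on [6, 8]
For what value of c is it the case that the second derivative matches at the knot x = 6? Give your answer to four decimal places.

-29.6667

p_0''(x) = -16/3 - 18·(x - 3), so p_0''(6) = -178/3. On the right, p_1''(6) = 2c, so c = -89/3.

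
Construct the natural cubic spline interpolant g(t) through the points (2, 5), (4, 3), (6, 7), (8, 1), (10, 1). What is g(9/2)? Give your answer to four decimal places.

Write M_i for g''(x_i). With h_i = 2, 2, 2, 2 and divided differences Δ_i = -1, 2, -3, 0, the continuity of g' gives the tridiagonal system
  2·M_0 + 8·M_1 + 2·M_2 = 6(Δ_1 - Δ_0) = 18
  2·M_1 + 8·M_2 + 2·M_3 = 6(Δ_2 - Δ_1) = -30
  2·M_2 + 8·M_3 + 2·M_4 = 6(Δ_3 - Δ_2) = 18
Natural end conditions: M_0 = M_4 = 0.
Solving: M_0 = 0, M_1 = 51/14, M_2 = -39/7, M_3 = 51/14, M_4 = 0.
On [4, 6], g(t) = 3 + 10/7·(t - 4) + 51/28·(t - 4)² - 43/56·(t - 4)³.
With (t - 4) = 1/2: g(9/2) = 1825/448.

4.0737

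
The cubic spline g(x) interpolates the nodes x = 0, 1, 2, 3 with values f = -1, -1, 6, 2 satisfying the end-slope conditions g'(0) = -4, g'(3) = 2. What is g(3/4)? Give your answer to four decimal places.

-2.0594

With m_i denoting the second derivative at x_i, h_i = 1, 1, 1, and Δ_i = (y_(i+1) − y_i)/h_i = 0, 7, -4:
  1·m_0 + 4·m_1 + 1·m_2 = 6(Δ_1 - Δ_0) = 42
  1·m_1 + 4·m_2 + 1·m_3 = 6(Δ_2 - Δ_1) = -66
Clamped end conditions give two more equations: 2h_0·m_0 + h_0·m_1 = 6(Δ_0 - g'(0)) = 24 and h_2·m_2 + 2h_2·m_3 = 6(g'(3) - Δ_2) = 36.
Hence m_0 = 18/5, m_1 = 84/5, m_2 = -144/5, m_3 = 162/5.
On [0, 1], g(x) = -1 - 4·x + 9/5·x² + 11/5·x³.
With x = 3/4: g(3/4) = -659/320.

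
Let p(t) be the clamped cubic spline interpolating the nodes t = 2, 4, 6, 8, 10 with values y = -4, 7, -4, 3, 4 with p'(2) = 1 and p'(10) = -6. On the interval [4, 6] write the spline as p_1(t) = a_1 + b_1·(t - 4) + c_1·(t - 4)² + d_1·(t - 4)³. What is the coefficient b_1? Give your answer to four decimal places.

With M_i denoting the second derivative at x_i, h_i = 2, 2, 2, 2, and Δ_i = (y_(i+1) − y_i)/h_i = 11/2, -11/2, 7/2, 1/2:
  2·M_0 + 8·M_1 + 2·M_2 = 6(Δ_1 - Δ_0) = -66
  2·M_1 + 8·M_2 + 2·M_3 = 6(Δ_2 - Δ_1) = 54
  2·M_2 + 8·M_3 + 2·M_4 = 6(Δ_3 - Δ_2) = -18
Clamped end conditions give two more equations: 2h_0·M_0 + h_0·M_1 = 6(Δ_0 - p'(2)) = 27 and h_3·M_3 + 2h_3·M_4 = 6(p'(10) - Δ_3) = -39.
Forward elimination and back-substitution give M_0 = 785/56, M_1 = -407/28, M_2 = 89/8, M_3 = -83/28, M_4 = -463/56.
On [4, 6], with p_1(t) = a_1 + b_1·(t - 4) + c_1·(t - 4)² + d_1·(t - 4)³: c_1 = M_1/2 = -407/56, d_1 = (M_2 - M_1)/(6h_1) = 479/224, b_1 = Δ_1 - h_1(2M_1 + M_2)/6 = 27/56.

0.4821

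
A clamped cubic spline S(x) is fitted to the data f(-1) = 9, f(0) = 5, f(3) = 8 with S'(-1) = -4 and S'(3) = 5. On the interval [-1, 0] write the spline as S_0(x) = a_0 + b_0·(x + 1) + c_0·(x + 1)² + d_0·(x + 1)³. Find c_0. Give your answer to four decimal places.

With σ_i denoting the second derivative at x_i, h_i = 1, 3, and Δ_i = (y_(i+1) − y_i)/h_i = -4, 1:
  1·σ_0 + 8·σ_1 + 3·σ_2 = 6(Δ_1 - Δ_0) = 30
Clamped end conditions give two more equations: 2h_0·σ_0 + h_0·σ_1 = 6(Δ_0 - S'(-1)) = 0 and h_1·σ_1 + 2h_1·σ_2 = 6(S'(3) - Δ_1) = 24.
Solving the tridiagonal system: σ_0 = -3/2, σ_1 = 3, σ_2 = 5/2.
On [-1, 0], with S_0(x) = a_0 + b_0·(x + 1) + c_0·(x + 1)² + d_0·(x + 1)³: c_0 = σ_0/2 = -3/4, d_0 = (σ_1 - σ_0)/(6h_0) = 3/4, b_0 = Δ_0 - h_0(2σ_0 + σ_1)/6 = -4.

-0.7500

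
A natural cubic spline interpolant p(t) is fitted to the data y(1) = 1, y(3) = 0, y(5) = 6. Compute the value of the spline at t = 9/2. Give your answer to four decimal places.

Put σ_i = p'' at the i-th knot. Here h = (2, 2) and Δ = (-1/2, 3), so the interior equations h_(i-1)·σ_(i-1) + 2(h_(i-1)+h_i)·σ_i + h_i·σ_(i+1) = 6(Δ_i − Δ_(i-1)) read
  2·σ_0 + 8·σ_1 + 2·σ_2 = 6(Δ_1 - Δ_0) = 21
Natural end conditions: σ_0 = σ_2 = 0.
Solving the tridiagonal system: σ_0 = 0, σ_1 = 21/8, σ_2 = 0.
On [3, 5], p(t) = 0 + 5/4·(t - 3) + 21/16·(t - 3)² - 7/32·(t - 3)³.
With (t - 3) = 3/2: p(9/2) = 1047/256.

4.0898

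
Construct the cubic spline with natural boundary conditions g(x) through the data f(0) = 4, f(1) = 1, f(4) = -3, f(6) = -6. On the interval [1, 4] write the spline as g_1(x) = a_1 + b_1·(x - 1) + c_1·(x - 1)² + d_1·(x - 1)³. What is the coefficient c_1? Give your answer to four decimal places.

0.7254

Let M_i = g''(x_i). Step sizes h_i = 1, 3, 2; slopes of the chords Δ_i = (y_(i+1) - y_i)/h_i = -3, -4/3, -3/2.
  1·M_0 + 8·M_1 + 3·M_2 = 6(Δ_1 - Δ_0) = 10
  3·M_1 + 10·M_2 + 2·M_3 = 6(Δ_2 - Δ_1) = -1
Natural end conditions: M_0 = M_3 = 0.
Solving: M_0 = 0, M_1 = 103/71, M_2 = -38/71, M_3 = 0.
On [1, 4], with g_1(x) = a_1 + b_1·(x - 1) + c_1·(x - 1)² + d_1·(x - 1)³: c_1 = M_1/2 = 103/142, d_1 = (M_2 - M_1)/(6h_1) = -47/426, b_1 = Δ_1 - h_1(2M_1 + M_2)/6 = -536/213.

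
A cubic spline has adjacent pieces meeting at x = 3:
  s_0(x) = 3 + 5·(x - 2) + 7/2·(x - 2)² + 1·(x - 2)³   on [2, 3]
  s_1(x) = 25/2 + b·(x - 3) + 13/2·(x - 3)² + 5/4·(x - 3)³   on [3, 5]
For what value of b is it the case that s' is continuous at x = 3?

15

s_0'(x) = 5 + 7·(x - 2) + 3·(x - 2)², so s_0'(3) = 15. On the right, s_1'(3) = b, so b = 15.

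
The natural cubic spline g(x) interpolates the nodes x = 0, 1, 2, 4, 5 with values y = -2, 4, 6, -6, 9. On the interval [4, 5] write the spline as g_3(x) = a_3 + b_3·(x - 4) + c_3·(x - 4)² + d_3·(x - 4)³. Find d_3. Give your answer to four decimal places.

Put M_i = g'' at the i-th knot. Here h = (1, 1, 2, 1) and Δ = (6, 2, -6, 15), so the interior equations h_(i-1)·M_(i-1) + 2(h_(i-1)+h_i)·M_i + h_i·M_(i+1) = 6(Δ_i − Δ_(i-1)) read
  1·M_0 + 4·M_1 + 1·M_2 = 6(Δ_1 - Δ_0) = -24
  1·M_1 + 6·M_2 + 2·M_3 = 6(Δ_2 - Δ_1) = -48
  2·M_2 + 6·M_3 + 1·M_4 = 6(Δ_3 - Δ_2) = 126
Natural end conditions: M_0 = M_4 = 0.
Solving the tridiagonal system: M_0 = 0, M_1 = -114/61, M_2 = -1008/61, M_3 = 1617/61, M_4 = 0.
On [4, 5], with g_3(x) = a_3 + b_3·(x - 4) + c_3·(x - 4)² + d_3·(x - 4)³: c_3 = M_3/2 = 1617/122, d_3 = (M_4 - M_3)/(6h_3) = -539/122, b_3 = Δ_3 - h_3(2M_3 + M_4)/6 = 376/61.

-4.4180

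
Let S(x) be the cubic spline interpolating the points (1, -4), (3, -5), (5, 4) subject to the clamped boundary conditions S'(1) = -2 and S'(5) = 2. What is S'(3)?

With M_i denoting the second derivative at x_i, h_i = 2, 2, and Δ_i = (y_(i+1) − y_i)/h_i = -1/2, 9/2:
  2·M_0 + 8·M_1 + 2·M_2 = 6(Δ_1 - Δ_0) = 30
Clamped end conditions give two more equations: 2h_0·M_0 + h_0·M_1 = 6(Δ_0 - S'(1)) = 9 and h_1·M_1 + 2h_1·M_2 = 6(S'(5) - Δ_1) = -15.
Hence M_0 = -1/2, M_1 = 11/2, M_2 = -13/2.
On [3, 5], S'(x) = b_1 + 2c_1·(x - 3) + 3d_1·(x - 3)² with b_1 = Δ_1 - h_1(2M_1 + M_2)/6 = 3, c_1 = M_1/2 = 11/4, d_1 = (M_2 - M_1)/(6h_1) = -1. So S'(3) = 3.

3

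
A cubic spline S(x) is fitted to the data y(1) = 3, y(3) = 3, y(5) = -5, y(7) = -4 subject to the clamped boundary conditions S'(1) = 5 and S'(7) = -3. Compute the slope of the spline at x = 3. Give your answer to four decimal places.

-4.0333

With M_i denoting the second derivative at x_i, h_i = 2, 2, 2, and Δ_i = (y_(i+1) − y_i)/h_i = 0, -4, 1/2:
  2·M_0 + 8·M_1 + 2·M_2 = 6(Δ_1 - Δ_0) = -24
  2·M_1 + 8·M_2 + 2·M_3 = 6(Δ_2 - Δ_1) = 27
Clamped end conditions give two more equations: 2h_0·M_0 + h_0·M_1 = 6(Δ_0 - S'(1)) = -30 and h_2·M_2 + 2h_2·M_3 = 6(S'(7) - Δ_2) = -21.
Forward elimination and back-substitution give M_0 = -179/30, M_1 = -46/15, M_2 = 187/30, M_3 = -251/30.
On [3, 5], S'(x) = b_1 + 2c_1·(x - 3) + 3d_1·(x - 3)² with b_1 = Δ_1 - h_1(2M_1 + M_2)/6 = -121/30, c_1 = M_1/2 = -23/15, d_1 = (M_2 - M_1)/(6h_1) = 31/40. So S'(3) = -121/30.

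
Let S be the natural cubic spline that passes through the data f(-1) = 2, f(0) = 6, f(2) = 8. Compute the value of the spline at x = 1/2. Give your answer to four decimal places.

Let M_i = S''(x_i). Step sizes h_i = 1, 2; slopes of the chords Δ_i = (y_(i+1) - y_i)/h_i = 4, 1.
  1·M_0 + 6·M_1 + 2·M_2 = 6(Δ_1 - Δ_0) = -18
Natural end conditions: M_0 = M_2 = 0.
Forward elimination and back-substitution give M_0 = 0, M_1 = -3, M_2 = 0.
On [0, 2], S(x) = 6 + 3·x - 3/2·x² + 1/4·x³.
With x = 1/2: S(1/2) = 229/32.

7.1563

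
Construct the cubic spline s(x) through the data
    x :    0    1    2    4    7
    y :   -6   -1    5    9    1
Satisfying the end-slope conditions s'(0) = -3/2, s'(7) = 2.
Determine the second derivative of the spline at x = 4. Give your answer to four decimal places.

With m_i denoting the second derivative at x_i, h_i = 1, 1, 2, 3, and Δ_i = (y_(i+1) − y_i)/h_i = 5, 6, 2, -8/3:
  1·m_0 + 4·m_1 + 1·m_2 = 6(Δ_1 - Δ_0) = 6
  1·m_1 + 6·m_2 + 2·m_3 = 6(Δ_2 - Δ_1) = -24
  2·m_2 + 10·m_3 + 3·m_4 = 6(Δ_3 - Δ_2) = -28
Clamped end conditions give two more equations: 2h_0·m_0 + h_0·m_1 = 6(Δ_0 - s'(0)) = 39 and h_3·m_3 + 2h_3·m_4 = 6(s'(7) - Δ_3) = 28.
Solving the tridiagonal system: m_0 = 4399/208, m_1 = -343/104, m_2 = -407/208, m_3 = -233/52, m_4 = 2155/312.

-4.4808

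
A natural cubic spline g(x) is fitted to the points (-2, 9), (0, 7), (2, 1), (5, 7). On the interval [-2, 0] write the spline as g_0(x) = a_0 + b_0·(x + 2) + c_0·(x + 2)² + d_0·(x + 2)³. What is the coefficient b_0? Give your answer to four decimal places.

With σ_i denoting the second derivative at x_i, h_i = 2, 2, 3, and Δ_i = (y_(i+1) − y_i)/h_i = -1, -3, 2:
  2·σ_0 + 8·σ_1 + 2·σ_2 = 6(Δ_1 - Δ_0) = -12
  2·σ_1 + 10·σ_2 + 3·σ_3 = 6(Δ_2 - Δ_1) = 30
Natural end conditions: σ_0 = σ_3 = 0.
Solving the tridiagonal system: σ_0 = 0, σ_1 = -45/19, σ_2 = 66/19, σ_3 = 0.
On [-2, 0], with g_0(x) = a_0 + b_0·(x + 2) + c_0·(x + 2)² + d_0·(x + 2)³: c_0 = σ_0/2 = 0, d_0 = (σ_1 - σ_0)/(6h_0) = -15/76, b_0 = Δ_0 - h_0(2σ_0 + σ_1)/6 = -4/19.

-0.2105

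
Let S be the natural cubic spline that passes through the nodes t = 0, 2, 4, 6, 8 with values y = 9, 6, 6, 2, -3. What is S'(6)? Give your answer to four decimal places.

-2.5714

Write M_i for S''(x_i). With h_i = 2, 2, 2, 2 and divided differences Δ_i = -3/2, 0, -2, -5/2, the continuity of S' gives the tridiagonal system
  2·M_0 + 8·M_1 + 2·M_2 = 6(Δ_1 - Δ_0) = 9
  2·M_1 + 8·M_2 + 2·M_3 = 6(Δ_2 - Δ_1) = -12
  2·M_2 + 8·M_3 + 2·M_4 = 6(Δ_3 - Δ_2) = -3
Natural end conditions: M_0 = M_4 = 0.
Hence M_0 = 0, M_1 = 45/28, M_2 = -27/14, M_3 = 3/28, M_4 = 0.
On [6, 8], S'(t) = b_3 + 2c_3·(t - 6) + 3d_3·(t - 6)² with b_3 = Δ_3 - h_3(2M_3 + M_4)/6 = -18/7, c_3 = M_3/2 = 3/56, d_3 = (M_4 - M_3)/(6h_3) = -1/112. So S'(6) = -18/7.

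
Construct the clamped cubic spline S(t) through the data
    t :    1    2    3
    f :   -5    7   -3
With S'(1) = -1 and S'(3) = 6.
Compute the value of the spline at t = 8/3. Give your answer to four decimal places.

-1.2778

With M_i denoting the second derivative at x_i, h_i = 1, 1, and Δ_i = (y_(i+1) − y_i)/h_i = 12, -10:
  1·M_0 + 4·M_1 + 1·M_2 = 6(Δ_1 - Δ_0) = -132
Clamped end conditions give two more equations: 2h_0·M_0 + h_0·M_1 = 6(Δ_0 - S'(1)) = 78 and h_1·M_1 + 2h_1·M_2 = 6(S'(3) - Δ_1) = 96.
Solving: M_0 = 151/2, M_1 = -73, M_2 = 169/2.
On [2, 3], S(t) = 7 + 1/4·(t - 2) - 73/2·(t - 2)² + 105/4·(t - 2)³.
With (t - 2) = 2/3: S(8/3) = -23/18.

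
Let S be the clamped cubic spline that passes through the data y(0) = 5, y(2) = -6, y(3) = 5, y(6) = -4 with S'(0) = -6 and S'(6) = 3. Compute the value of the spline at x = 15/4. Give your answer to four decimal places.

6.7427

Write M_i for S''(x_i). With h_i = 2, 1, 3 and divided differences Δ_i = -11/2, 11, -3, the continuity of S' gives the tridiagonal system
  2·M_0 + 6·M_1 + 1·M_2 = 6(Δ_1 - Δ_0) = 99
  1·M_1 + 8·M_2 + 3·M_3 = 6(Δ_2 - Δ_1) = -84
Clamped end conditions give two more equations: 2h_0·M_0 + h_0·M_1 = 6(Δ_0 - S'(0)) = 3 and h_2·M_2 + 2h_2·M_3 = 6(S'(6) - Δ_2) = 36.
Forward elimination and back-substitution give M_0 = -153/14, M_1 = 327/14, M_2 = -135/7, M_3 = 219/14.
On [3, 6], S(x) = 5 + 237/28·(x - 3) - 135/14·(x - 3)² + 163/84·(x - 3)³.
With (x - 3) = 3/4: S(15/4) = 12083/1792.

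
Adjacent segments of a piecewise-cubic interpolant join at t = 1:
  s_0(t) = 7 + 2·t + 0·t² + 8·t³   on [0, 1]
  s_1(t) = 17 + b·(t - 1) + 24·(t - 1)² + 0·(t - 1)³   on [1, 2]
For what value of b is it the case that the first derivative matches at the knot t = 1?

s_0'(t) = 2 + 0·t + 24·t², so s_0'(1) = 26. On the right, s_1'(1) = b, so b = 26.

26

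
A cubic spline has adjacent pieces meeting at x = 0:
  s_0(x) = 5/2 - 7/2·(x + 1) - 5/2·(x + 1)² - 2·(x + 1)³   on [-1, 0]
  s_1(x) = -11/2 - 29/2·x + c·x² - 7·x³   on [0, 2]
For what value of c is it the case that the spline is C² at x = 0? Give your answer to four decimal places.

-8.5000

s_0''(x) = -5 - 12·(x + 1), so s_0''(0) = -17. On the right, s_1''(0) = 2c, so c = -17/2.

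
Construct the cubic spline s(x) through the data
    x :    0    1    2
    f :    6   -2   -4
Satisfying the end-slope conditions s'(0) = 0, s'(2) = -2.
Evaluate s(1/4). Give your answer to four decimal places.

5.0781

Write m_i for s''(x_i). With h_i = 1, 1 and divided differences Δ_i = -8, -2, the continuity of s' gives the tridiagonal system
  1·m_0 + 4·m_1 + 1·m_2 = 6(Δ_1 - Δ_0) = 36
Clamped end conditions give two more equations: 2h_0·m_0 + h_0·m_1 = 6(Δ_0 - s'(0)) = -48 and h_1·m_1 + 2h_1·m_2 = 6(s'(2) - Δ_1) = 0.
Solving the tridiagonal system: m_0 = -34, m_1 = 20, m_2 = -10.
On [0, 1], s(x) = 6 + 0·x - 17·x² + 9·x³.
With x = 1/4: s(1/4) = 325/64.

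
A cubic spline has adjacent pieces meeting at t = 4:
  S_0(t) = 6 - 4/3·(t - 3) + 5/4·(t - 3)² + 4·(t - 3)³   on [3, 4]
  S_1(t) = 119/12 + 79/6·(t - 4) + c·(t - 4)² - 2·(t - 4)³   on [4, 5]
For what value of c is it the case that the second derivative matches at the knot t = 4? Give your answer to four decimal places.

S_0''(t) = 5/2 + 24·(t - 3), so S_0''(4) = 53/2. On the right, S_1''(4) = 2c, so c = 53/4.

13.2500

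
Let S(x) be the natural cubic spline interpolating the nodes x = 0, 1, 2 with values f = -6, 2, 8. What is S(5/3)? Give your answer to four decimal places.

Write σ_i for S''(x_i). With h_i = 1, 1 and divided differences Δ_i = 8, 6, the continuity of S' gives the tridiagonal system
  1·σ_0 + 4·σ_1 + 1·σ_2 = 6(Δ_1 - Δ_0) = -12
Natural end conditions: σ_0 = σ_2 = 0.
Solving: σ_0 = 0, σ_1 = -3, σ_2 = 0.
On [1, 2], S(x) = 2 + 7·(x - 1) - 3/2·(x - 1)² + 1/2·(x - 1)³.
With (x - 1) = 2/3: S(5/3) = 166/27.

6.1481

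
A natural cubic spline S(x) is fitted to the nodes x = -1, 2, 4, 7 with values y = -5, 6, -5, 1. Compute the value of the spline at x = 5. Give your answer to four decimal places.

Let σ_i = S''(x_i). Step sizes h_i = 3, 2, 3; slopes of the chords Δ_i = (y_(i+1) - y_i)/h_i = 11/3, -11/2, 2.
  3·σ_0 + 10·σ_1 + 2·σ_2 = 6(Δ_1 - Δ_0) = -55
  2·σ_1 + 10·σ_2 + 3·σ_3 = 6(Δ_2 - Δ_1) = 45
Natural end conditions: σ_0 = σ_3 = 0.
Forward elimination and back-substitution give σ_0 = 0, σ_1 = -20/3, σ_2 = 35/6, σ_3 = 0.
On [4, 7], S(x) = -5 - 23/6·(x - 4) + 35/12·(x - 4)² - 35/108·(x - 4)³.
With (x - 4) = 1: S(5) = -337/54.

-6.2407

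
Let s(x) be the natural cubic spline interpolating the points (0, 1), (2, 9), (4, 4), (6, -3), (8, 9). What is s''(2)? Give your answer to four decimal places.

Let m_i = s''(x_i). Step sizes h_i = 2, 2, 2, 2; slopes of the chords Δ_i = (y_(i+1) - y_i)/h_i = 4, -5/2, -7/2, 6.
  2·m_0 + 8·m_1 + 2·m_2 = 6(Δ_1 - Δ_0) = -39
  2·m_1 + 8·m_2 + 2·m_3 = 6(Δ_2 - Δ_1) = -6
  2·m_2 + 8·m_3 + 2·m_4 = 6(Δ_3 - Δ_2) = 57
Natural end conditions: m_0 = m_4 = 0.
Forward elimination and back-substitution give m_0 = 0, m_1 = -9/2, m_2 = -3/2, m_3 = 15/2, m_4 = 0.

-4.5000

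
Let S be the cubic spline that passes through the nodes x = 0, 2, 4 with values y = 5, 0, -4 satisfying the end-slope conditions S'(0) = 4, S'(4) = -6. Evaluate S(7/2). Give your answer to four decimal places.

Put M_i = S'' at the i-th knot. Here h = (2, 2) and Δ = (-5/2, -2), so the interior equations h_(i-1)·M_(i-1) + 2(h_(i-1)+h_i)·M_i + h_i·M_(i+1) = 6(Δ_i − Δ_(i-1)) read
  2·M_0 + 8·M_1 + 2·M_2 = 6(Δ_1 - Δ_0) = 3
Clamped end conditions give two more equations: 2h_0·M_0 + h_0·M_1 = 6(Δ_0 - S'(0)) = -39 and h_1·M_1 + 2h_1·M_2 = 6(S'(4) - Δ_1) = -24.
Forward elimination and back-substitution give M_0 = -101/8, M_1 = 23/4, M_2 = -71/8.
On [2, 4], S(x) = 0 - 23/8·(x - 2) + 23/8·(x - 2)² - 39/32·(x - 2)³.
With (x - 2) = 3/2: S(7/2) = -501/256.

-1.9570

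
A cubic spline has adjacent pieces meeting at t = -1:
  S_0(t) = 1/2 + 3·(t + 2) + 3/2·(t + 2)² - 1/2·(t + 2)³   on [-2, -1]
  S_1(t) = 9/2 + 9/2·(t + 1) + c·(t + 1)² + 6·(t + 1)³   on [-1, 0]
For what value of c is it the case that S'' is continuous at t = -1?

0

S_0''(t) = 3 - 3·(t + 2), so S_0''(-1) = 0. On the right, S_1''(-1) = 2c, so c = 0.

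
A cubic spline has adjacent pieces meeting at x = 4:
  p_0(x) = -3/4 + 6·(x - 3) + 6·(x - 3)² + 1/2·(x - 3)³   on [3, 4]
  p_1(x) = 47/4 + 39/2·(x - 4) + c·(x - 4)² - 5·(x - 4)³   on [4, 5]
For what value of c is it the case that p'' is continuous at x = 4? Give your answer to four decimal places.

7.5000

p_0''(x) = 12 + 3·(x - 3), so p_0''(4) = 15. On the right, p_1''(4) = 2c, so c = 15/2.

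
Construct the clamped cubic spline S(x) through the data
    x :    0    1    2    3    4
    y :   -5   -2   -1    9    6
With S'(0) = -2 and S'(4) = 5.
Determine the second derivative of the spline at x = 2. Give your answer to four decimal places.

Write M_i for S''(x_i). With h_i = 1, 1, 1, 1 and divided differences Δ_i = 3, 1, 10, -3, the continuity of S' gives the tridiagonal system
  1·M_0 + 4·M_1 + 1·M_2 = 6(Δ_1 - Δ_0) = -12
  1·M_1 + 4·M_2 + 1·M_3 = 6(Δ_2 - Δ_1) = 54
  1·M_2 + 4·M_3 + 1·M_4 = 6(Δ_3 - Δ_2) = -78
Clamped end conditions give two more equations: 2h_0·M_0 + h_0·M_1 = 6(Δ_0 - S'(0)) = 30 and h_3·M_3 + 2h_3·M_4 = 6(S'(4) - Δ_3) = 48.
Forward elimination and back-substitution give M_0 = 317/14, M_1 = -107/7, M_2 = 53/2, M_3 = -257/7, M_4 = 593/14.

26.5000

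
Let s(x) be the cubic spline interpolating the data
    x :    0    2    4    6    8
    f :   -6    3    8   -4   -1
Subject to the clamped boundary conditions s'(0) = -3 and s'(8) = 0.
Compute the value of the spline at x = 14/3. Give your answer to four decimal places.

With M_i denoting the second derivative at x_i, h_i = 2, 2, 2, 2, and Δ_i = (y_(i+1) − y_i)/h_i = 9/2, 5/2, -6, 3/2:
  2·M_0 + 8·M_1 + 2·M_2 = 6(Δ_1 - Δ_0) = -12
  2·M_1 + 8·M_2 + 2·M_3 = 6(Δ_2 - Δ_1) = -51
  2·M_2 + 8·M_3 + 2·M_4 = 6(Δ_3 - Δ_2) = 45
Clamped end conditions give two more equations: 2h_0·M_0 + h_0·M_1 = 6(Δ_0 - s'(0)) = 45 and h_3·M_3 + 2h_3·M_4 = 6(s'(8) - Δ_3) = -9.
Hence M_0 = 201/16, M_1 = -21/8, M_2 = -129/16, M_3 = 75/8, M_4 = -111/16.
On [4, 6], s(x) = 8 - 15/4·(x - 4) - 129/32·(x - 4)² + 93/64·(x - 4)³.
With (x - 4) = 2/3: s(14/3) = 149/36.

4.1389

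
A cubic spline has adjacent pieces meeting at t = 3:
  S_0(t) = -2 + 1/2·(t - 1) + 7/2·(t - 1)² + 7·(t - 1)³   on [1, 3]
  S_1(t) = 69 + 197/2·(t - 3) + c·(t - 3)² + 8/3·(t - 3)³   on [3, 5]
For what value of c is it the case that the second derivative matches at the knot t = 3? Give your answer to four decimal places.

S_0''(t) = 7 + 42·(t - 1), so S_0''(3) = 91. On the right, S_1''(3) = 2c, so c = 91/2.

45.5000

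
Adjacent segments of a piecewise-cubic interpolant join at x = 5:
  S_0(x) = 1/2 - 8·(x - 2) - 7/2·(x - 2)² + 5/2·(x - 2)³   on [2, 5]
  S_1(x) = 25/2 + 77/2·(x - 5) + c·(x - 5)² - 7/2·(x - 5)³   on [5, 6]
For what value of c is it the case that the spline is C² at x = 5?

19

S_0''(x) = -7 + 15·(x - 2), so S_0''(5) = 38. On the right, S_1''(5) = 2c, so c = 19.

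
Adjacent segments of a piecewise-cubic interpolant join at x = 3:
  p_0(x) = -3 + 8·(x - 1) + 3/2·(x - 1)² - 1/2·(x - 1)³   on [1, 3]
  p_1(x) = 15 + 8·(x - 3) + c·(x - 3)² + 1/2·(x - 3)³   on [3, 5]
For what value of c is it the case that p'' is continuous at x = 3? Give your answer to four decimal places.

-1.5000

p_0''(x) = 3 - 3·(x - 1), so p_0''(3) = -3. On the right, p_1''(3) = 2c, so c = -3/2.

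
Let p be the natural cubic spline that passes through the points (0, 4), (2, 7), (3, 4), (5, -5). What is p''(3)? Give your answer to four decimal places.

Write M_i for p''(x_i). With h_i = 2, 1, 2 and divided differences Δ_i = 3/2, -3, -9/2, the continuity of p' gives the tridiagonal system
  2·M_0 + 6·M_1 + 1·M_2 = 6(Δ_1 - Δ_0) = -27
  1·M_1 + 6·M_2 + 2·M_3 = 6(Δ_2 - Δ_1) = -9
Natural end conditions: M_0 = M_3 = 0.
Hence M_0 = 0, M_1 = -153/35, M_2 = -27/35, M_3 = 0.

-0.7714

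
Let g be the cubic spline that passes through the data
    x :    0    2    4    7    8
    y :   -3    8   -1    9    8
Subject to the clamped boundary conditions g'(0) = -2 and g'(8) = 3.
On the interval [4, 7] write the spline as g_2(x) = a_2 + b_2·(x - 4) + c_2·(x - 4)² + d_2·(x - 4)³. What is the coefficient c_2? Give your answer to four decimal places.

Put M_i = g'' at the i-th knot. Here h = (2, 2, 3, 1) and Δ = (11/2, -9/2, 10/3, -1), so the interior equations h_(i-1)·M_(i-1) + 2(h_(i-1)+h_i)·M_i + h_i·M_(i+1) = 6(Δ_i − Δ_(i-1)) read
  2·M_0 + 8·M_1 + 2·M_2 = 6(Δ_1 - Δ_0) = -60
  2·M_1 + 10·M_2 + 3·M_3 = 6(Δ_2 - Δ_1) = 47
  3·M_2 + 8·M_3 + 1·M_4 = 6(Δ_3 - Δ_2) = -26
Clamped end conditions give two more equations: 2h_0·M_0 + h_0·M_1 = 6(Δ_0 - g'(0)) = 45 and h_3·M_3 + 2h_3·M_4 = 6(g'(8) - Δ_3) = 24.
Hence M_0 = 2683/144, M_1 = -1063/72, M_2 = 1501/144, M_3 = -665/72, M_4 = 2393/144.
On [4, 7], with g_2(x) = a_2 + b_2·(x - 4) + c_2·(x - 4)² + d_2·(x - 4)³: c_2 = M_2/2 = 1501/288, d_2 = (M_3 - M_2)/(6h_2) = -2831/2592, b_2 = Δ_2 - h_2(2M_2 + M_3)/6 = -89/36.

5.2118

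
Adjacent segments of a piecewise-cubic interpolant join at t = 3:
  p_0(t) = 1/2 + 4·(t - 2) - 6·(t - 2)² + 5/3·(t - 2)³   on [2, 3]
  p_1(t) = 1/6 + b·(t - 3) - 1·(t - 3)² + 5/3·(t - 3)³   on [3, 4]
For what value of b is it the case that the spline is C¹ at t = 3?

p_0'(t) = 4 - 12·(t - 2) + 5·(t - 2)², so p_0'(3) = -3. On the right, p_1'(3) = b, so b = -3.

-3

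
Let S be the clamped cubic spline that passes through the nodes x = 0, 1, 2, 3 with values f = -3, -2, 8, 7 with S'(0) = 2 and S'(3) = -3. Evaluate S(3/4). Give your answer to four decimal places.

Write M_i for S''(x_i). With h_i = 1, 1, 1 and divided differences Δ_i = 1, 10, -1, the continuity of S' gives the tridiagonal system
  1·M_0 + 4·M_1 + 1·M_2 = 6(Δ_1 - Δ_0) = 54
  1·M_1 + 4·M_2 + 1·M_3 = 6(Δ_2 - Δ_1) = -66
Clamped end conditions give two more equations: 2h_0·M_0 + h_0·M_1 = 6(Δ_0 - S'(0)) = -6 and h_2·M_2 + 2h_2·M_3 = 6(S'(3) - Δ_2) = -12.
Solving the tridiagonal system: M_0 = -218/15, M_1 = 346/15, M_2 = -356/15, M_3 = 88/15.
On [0, 1], S(x) = -3 + 2·x - 109/15·x² + 94/15·x³.
With x = 3/4: S(3/4) = -471/160.

-2.9438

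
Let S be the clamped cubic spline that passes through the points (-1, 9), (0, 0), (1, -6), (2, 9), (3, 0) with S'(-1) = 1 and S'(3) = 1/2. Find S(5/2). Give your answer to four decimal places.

Write σ_i for S''(x_i). With h_i = 1, 1, 1, 1 and divided differences Δ_i = -9, -6, 15, -9, the continuity of S' gives the tridiagonal system
  1·σ_0 + 4·σ_1 + 1·σ_2 = 6(Δ_1 - Δ_0) = 18
  1·σ_1 + 4·σ_2 + 1·σ_3 = 6(Δ_2 - Δ_1) = 126
  1·σ_2 + 4·σ_3 + 1·σ_4 = 6(Δ_3 - Δ_2) = -144
Clamped end conditions give two more equations: 2h_0·σ_0 + h_0·σ_1 = 6(Δ_0 - S'(-1)) = -60 and h_3·σ_3 + 2h_3·σ_4 = 6(S'(3) - Δ_3) = 57.
Solving the tridiagonal system: σ_0 = -241/8, σ_1 = 1/4, σ_2 = 377/8, σ_3 = -251/4, σ_4 = 479/8.
On [2, 3], S(t) = 9 + 31/16·(t - 2) - 251/8·(t - 2)² + 327/16·(t - 2)³.
With (t - 2) = 1/2: S(5/2) = 599/128.

4.6797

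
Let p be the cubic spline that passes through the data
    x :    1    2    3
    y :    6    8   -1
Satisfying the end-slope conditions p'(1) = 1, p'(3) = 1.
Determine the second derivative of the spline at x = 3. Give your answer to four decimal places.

With M_i denoting the second derivative at x_i, h_i = 1, 1, and Δ_i = (y_(i+1) − y_i)/h_i = 2, -9:
  1·M_0 + 4·M_1 + 1·M_2 = 6(Δ_1 - Δ_0) = -66
Clamped end conditions give two more equations: 2h_0·M_0 + h_0·M_1 = 6(Δ_0 - p'(1)) = 6 and h_1·M_1 + 2h_1·M_2 = 6(p'(3) - Δ_1) = 60.
Solving the tridiagonal system: M_0 = 39/2, M_1 = -33, M_2 = 93/2.

46.5000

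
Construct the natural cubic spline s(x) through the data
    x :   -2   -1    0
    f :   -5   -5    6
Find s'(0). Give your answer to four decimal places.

With σ_i denoting the second derivative at x_i, h_i = 1, 1, and Δ_i = (y_(i+1) − y_i)/h_i = 0, 11:
  1·σ_0 + 4·σ_1 + 1·σ_2 = 6(Δ_1 - Δ_0) = 66
Natural end conditions: σ_0 = σ_2 = 0.
Solving the tridiagonal system: σ_0 = 0, σ_1 = 33/2, σ_2 = 0.
On [-1, 0], s'(x) = b_1 + 2c_1·(x + 1) + 3d_1·(x + 1)² with b_1 = Δ_1 - h_1(2σ_1 + σ_2)/6 = 11/2, c_1 = σ_1/2 = 33/4, d_1 = (σ_2 - σ_1)/(6h_1) = -11/4. So s'(0) = 55/4.

13.7500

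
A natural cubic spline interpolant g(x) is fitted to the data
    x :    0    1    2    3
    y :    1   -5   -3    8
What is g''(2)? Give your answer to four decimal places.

With M_i denoting the second derivative at x_i, h_i = 1, 1, 1, and Δ_i = (y_(i+1) − y_i)/h_i = -6, 2, 11:
  1·M_0 + 4·M_1 + 1·M_2 = 6(Δ_1 - Δ_0) = 48
  1·M_1 + 4·M_2 + 1·M_3 = 6(Δ_2 - Δ_1) = 54
Natural end conditions: M_0 = M_3 = 0.
Solving: M_0 = 0, M_1 = 46/5, M_2 = 56/5, M_3 = 0.

11.2000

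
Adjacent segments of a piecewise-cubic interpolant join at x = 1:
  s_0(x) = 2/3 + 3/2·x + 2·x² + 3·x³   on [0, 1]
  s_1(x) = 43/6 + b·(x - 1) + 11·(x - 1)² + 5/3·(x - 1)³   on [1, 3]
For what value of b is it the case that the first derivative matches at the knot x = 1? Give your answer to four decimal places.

14.5000

s_0'(x) = 3/2 + 4·x + 9·x², so s_0'(1) = 29/2. On the right, s_1'(1) = b, so b = 29/2.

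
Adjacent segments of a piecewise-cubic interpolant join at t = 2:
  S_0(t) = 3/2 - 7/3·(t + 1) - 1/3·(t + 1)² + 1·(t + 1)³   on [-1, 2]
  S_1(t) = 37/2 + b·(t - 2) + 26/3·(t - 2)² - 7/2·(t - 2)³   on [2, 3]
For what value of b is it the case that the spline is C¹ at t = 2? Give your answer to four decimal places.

22.6667

S_0'(t) = -7/3 - 2/3·(t + 1) + 3·(t + 1)², so S_0'(2) = 68/3. On the right, S_1'(2) = b, so b = 68/3.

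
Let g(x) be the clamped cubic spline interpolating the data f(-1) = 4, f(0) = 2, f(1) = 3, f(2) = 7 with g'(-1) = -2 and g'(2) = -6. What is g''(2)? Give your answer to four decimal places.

With σ_i denoting the second derivative at x_i, h_i = 1, 1, 1, and Δ_i = (y_(i+1) − y_i)/h_i = -2, 1, 4:
  1·σ_0 + 4·σ_1 + 1·σ_2 = 6(Δ_1 - Δ_0) = 18
  1·σ_1 + 4·σ_2 + 1·σ_3 = 6(Δ_2 - Δ_1) = 18
Clamped end conditions give two more equations: 2h_0·σ_0 + h_0·σ_1 = 6(Δ_0 - g'(-1)) = 0 and h_2·σ_2 + 2h_2·σ_3 = 6(g'(2) - Δ_2) = -60.
Solving: σ_0 = -2/3, σ_1 = 4/3, σ_2 = 40/3, σ_3 = -110/3.

-36.6667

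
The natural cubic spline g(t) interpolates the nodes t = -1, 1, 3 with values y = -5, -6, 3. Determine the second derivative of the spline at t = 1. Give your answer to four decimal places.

3.7500

With σ_i denoting the second derivative at x_i, h_i = 2, 2, and Δ_i = (y_(i+1) − y_i)/h_i = -1/2, 9/2:
  2·σ_0 + 8·σ_1 + 2·σ_2 = 6(Δ_1 - Δ_0) = 30
Natural end conditions: σ_0 = σ_2 = 0.
Solving the tridiagonal system: σ_0 = 0, σ_1 = 15/4, σ_2 = 0.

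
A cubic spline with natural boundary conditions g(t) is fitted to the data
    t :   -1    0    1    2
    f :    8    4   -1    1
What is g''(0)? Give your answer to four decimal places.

-4.4000

Write M_i for g''(x_i). With h_i = 1, 1, 1 and divided differences Δ_i = -4, -5, 2, the continuity of g' gives the tridiagonal system
  1·M_0 + 4·M_1 + 1·M_2 = 6(Δ_1 - Δ_0) = -6
  1·M_1 + 4·M_2 + 1·M_3 = 6(Δ_2 - Δ_1) = 42
Natural end conditions: M_0 = M_3 = 0.
Solving: M_0 = 0, M_1 = -22/5, M_2 = 58/5, M_3 = 0.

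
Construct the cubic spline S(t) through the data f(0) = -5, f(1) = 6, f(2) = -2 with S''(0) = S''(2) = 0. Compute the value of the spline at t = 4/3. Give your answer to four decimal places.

5.0926

Write M_i for S''(x_i). With h_i = 1, 1 and divided differences Δ_i = 11, -8, the continuity of S' gives the tridiagonal system
  1·M_0 + 4·M_1 + 1·M_2 = 6(Δ_1 - Δ_0) = -114
Natural end conditions: M_0 = M_2 = 0.
Forward elimination and back-substitution give M_0 = 0, M_1 = -57/2, M_2 = 0.
On [1, 2], S(t) = 6 + 3/2·(t - 1) - 57/4·(t - 1)² + 19/4·(t - 1)³.
With (t - 1) = 1/3: S(4/3) = 275/54.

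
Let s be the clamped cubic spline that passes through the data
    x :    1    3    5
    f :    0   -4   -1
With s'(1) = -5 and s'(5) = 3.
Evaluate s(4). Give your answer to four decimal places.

-3.2188

Put M_i = s'' at the i-th knot. Here h = (2, 2) and Δ = (-2, 3/2), so the interior equations h_(i-1)·M_(i-1) + 2(h_(i-1)+h_i)·M_i + h_i·M_(i+1) = 6(Δ_i − Δ_(i-1)) read
  2·M_0 + 8·M_1 + 2·M_2 = 6(Δ_1 - Δ_0) = 21
Clamped end conditions give two more equations: 2h_0·M_0 + h_0·M_1 = 6(Δ_0 - s'(1)) = 18 and h_1·M_1 + 2h_1·M_2 = 6(s'(5) - Δ_1) = 9.
Hence M_0 = 31/8, M_1 = 5/4, M_2 = 13/8.
On [3, 5], s(x) = -4 + 1/8·(x - 3) + 5/8·(x - 3)² + 1/32·(x - 3)³.
With (x - 3) = 1: s(4) = -103/32.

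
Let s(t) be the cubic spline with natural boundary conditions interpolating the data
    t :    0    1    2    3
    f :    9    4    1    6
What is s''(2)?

Write σ_i for s''(x_i). With h_i = 1, 1, 1 and divided differences Δ_i = -5, -3, 5, the continuity of s' gives the tridiagonal system
  1·σ_0 + 4·σ_1 + 1·σ_2 = 6(Δ_1 - Δ_0) = 12
  1·σ_1 + 4·σ_2 + 1·σ_3 = 6(Δ_2 - Δ_1) = 48
Natural end conditions: σ_0 = σ_3 = 0.
Solving the tridiagonal system: σ_0 = 0, σ_1 = 0, σ_2 = 12, σ_3 = 0.

12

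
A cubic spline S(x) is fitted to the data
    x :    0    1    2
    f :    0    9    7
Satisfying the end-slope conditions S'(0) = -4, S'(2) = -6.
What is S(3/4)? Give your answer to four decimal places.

Write σ_i for S''(x_i). With h_i = 1, 1 and divided differences Δ_i = 9, -2, the continuity of S' gives the tridiagonal system
  1·σ_0 + 4·σ_1 + 1·σ_2 = 6(Δ_1 - Δ_0) = -66
Clamped end conditions give two more equations: 2h_0·σ_0 + h_0·σ_1 = 6(Δ_0 - S'(0)) = 78 and h_1·σ_1 + 2h_1·σ_2 = 6(S'(2) - Δ_1) = -24.
Forward elimination and back-substitution give σ_0 = 109/2, σ_1 = -31, σ_2 = 7/2.
On [0, 1], S(x) = 0 - 4·x + 109/4·x² - 57/4·x³.
With x = 3/4: S(3/4) = 1617/256.

6.3164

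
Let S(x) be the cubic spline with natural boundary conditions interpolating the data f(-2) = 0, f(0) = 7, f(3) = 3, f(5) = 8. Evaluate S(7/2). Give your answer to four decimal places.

3.4880

Write M_i for S''(x_i). With h_i = 2, 3, 2 and divided differences Δ_i = 7/2, -4/3, 5/2, the continuity of S' gives the tridiagonal system
  2·M_0 + 10·M_1 + 3·M_2 = 6(Δ_1 - Δ_0) = -29
  3·M_1 + 10·M_2 + 2·M_3 = 6(Δ_2 - Δ_1) = 23
Natural end conditions: M_0 = M_3 = 0.
Forward elimination and back-substitution give M_0 = 0, M_1 = -359/91, M_2 = 317/91, M_3 = 0.
On [3, 5], S(x) = 3 + 97/546·(x - 3) + 317/182·(x - 3)² - 317/1092·(x - 3)³.
With (x - 3) = 1/2: S(7/2) = 1451/416.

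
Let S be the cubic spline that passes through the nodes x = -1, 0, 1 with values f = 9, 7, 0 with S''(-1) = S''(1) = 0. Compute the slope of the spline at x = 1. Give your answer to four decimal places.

-8.2500

Let M_i = S''(x_i). Step sizes h_i = 1, 1; slopes of the chords Δ_i = (y_(i+1) - y_i)/h_i = -2, -7.
  1·M_0 + 4·M_1 + 1·M_2 = 6(Δ_1 - Δ_0) = -30
Natural end conditions: M_0 = M_2 = 0.
Solving: M_0 = 0, M_1 = -15/2, M_2 = 0.
On [0, 1], S'(x) = b_1 + 2c_1·x + 3d_1·x² with b_1 = Δ_1 - h_1(2M_1 + M_2)/6 = -9/2, c_1 = M_1/2 = -15/4, d_1 = (M_2 - M_1)/(6h_1) = 5/4. So S'(1) = -33/4.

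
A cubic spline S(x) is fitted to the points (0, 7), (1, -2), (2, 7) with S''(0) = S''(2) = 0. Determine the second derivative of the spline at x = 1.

27

With M_i denoting the second derivative at x_i, h_i = 1, 1, and Δ_i = (y_(i+1) − y_i)/h_i = -9, 9:
  1·M_0 + 4·M_1 + 1·M_2 = 6(Δ_1 - Δ_0) = 108
Natural end conditions: M_0 = M_2 = 0.
Forward elimination and back-substitution give M_0 = 0, M_1 = 27, M_2 = 0.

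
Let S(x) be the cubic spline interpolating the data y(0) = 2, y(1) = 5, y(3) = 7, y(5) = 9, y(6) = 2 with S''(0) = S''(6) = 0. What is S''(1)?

Let M_i = S''(x_i). Step sizes h_i = 1, 2, 2, 1; slopes of the chords Δ_i = (y_(i+1) - y_i)/h_i = 3, 1, 1, -7.
  1·M_0 + 6·M_1 + 2·M_2 = 6(Δ_1 - Δ_0) = -12
  2·M_1 + 8·M_2 + 2·M_3 = 6(Δ_2 - Δ_1) = 0
  2·M_2 + 6·M_3 + 1·M_4 = 6(Δ_3 - Δ_2) = -48
Natural end conditions: M_0 = M_4 = 0.
Solving the tridiagonal system: M_0 = 0, M_1 = -3, M_2 = 3, M_3 = -9, M_4 = 0.

-3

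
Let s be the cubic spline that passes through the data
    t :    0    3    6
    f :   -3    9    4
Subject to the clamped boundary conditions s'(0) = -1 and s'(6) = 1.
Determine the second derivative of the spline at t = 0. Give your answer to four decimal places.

8.1667

Let M_i = s''(x_i). Step sizes h_i = 3, 3; slopes of the chords Δ_i = (y_(i+1) - y_i)/h_i = 4, -5/3.
  3·M_0 + 12·M_1 + 3·M_2 = 6(Δ_1 - Δ_0) = -34
Clamped end conditions give two more equations: 2h_0·M_0 + h_0·M_1 = 6(Δ_0 - s'(0)) = 30 and h_1·M_1 + 2h_1·M_2 = 6(s'(6) - Δ_1) = 16.
Solving: M_0 = 49/6, M_1 = -19/3, M_2 = 35/6.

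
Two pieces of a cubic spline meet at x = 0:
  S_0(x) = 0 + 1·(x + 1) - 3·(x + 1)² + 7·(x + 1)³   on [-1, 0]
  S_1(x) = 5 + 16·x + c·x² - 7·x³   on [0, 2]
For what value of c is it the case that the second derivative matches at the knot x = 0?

18

S_0''(x) = -6 + 42·(x + 1), so S_0''(0) = 36. On the right, S_1''(0) = 2c, so c = 18.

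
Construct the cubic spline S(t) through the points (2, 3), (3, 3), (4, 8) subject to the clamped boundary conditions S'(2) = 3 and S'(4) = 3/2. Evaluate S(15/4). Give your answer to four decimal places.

Let M_i = S''(x_i). Step sizes h_i = 1, 1; slopes of the chords Δ_i = (y_(i+1) - y_i)/h_i = 0, 5.
  1·M_0 + 4·M_1 + 1·M_2 = 6(Δ_1 - Δ_0) = 30
Clamped end conditions give two more equations: 2h_0·M_0 + h_0·M_1 = 6(Δ_0 - S'(2)) = -18 and h_1·M_1 + 2h_1·M_2 = 6(S'(4) - Δ_1) = -21.
Forward elimination and back-substitution give M_0 = -69/4, M_1 = 33/2, M_2 = -75/4.
On [3, 4], S(t) = 3 + 21/8·(t - 3) + 33/4·(t - 3)² - 47/8·(t - 3)³.
With (t - 3) = 3/4: S(15/4) = 3651/512.

7.1309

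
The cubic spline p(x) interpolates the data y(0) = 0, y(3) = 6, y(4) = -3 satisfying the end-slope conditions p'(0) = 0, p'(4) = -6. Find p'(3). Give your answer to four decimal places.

Let σ_i = p''(x_i). Step sizes h_i = 3, 1; slopes of the chords Δ_i = (y_(i+1) - y_i)/h_i = 2, -9.
  3·σ_0 + 8·σ_1 + 1·σ_2 = 6(Δ_1 - Δ_0) = -66
Clamped end conditions give two more equations: 2h_0·σ_0 + h_0·σ_1 = 6(Δ_0 - p'(0)) = 12 and h_1·σ_1 + 2h_1·σ_2 = 6(p'(4) - Δ_1) = 18.
Solving the tridiagonal system: σ_0 = 35/4, σ_1 = -27/2, σ_2 = 63/4.
On [3, 4], p'(x) = b_1 + 2c_1·(x - 3) + 3d_1·(x - 3)² with b_1 = Δ_1 - h_1(2σ_1 + σ_2)/6 = -57/8, c_1 = σ_1/2 = -27/4, d_1 = (σ_2 - σ_1)/(6h_1) = 39/8. So p'(3) = -57/8.

-7.1250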